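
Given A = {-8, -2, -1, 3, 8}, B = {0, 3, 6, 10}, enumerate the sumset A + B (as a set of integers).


A + B = {a + b : a ∈ A, b ∈ B}.
Enumerate all |A|·|B| = 5·4 = 20 pairs (a, b) and collect distinct sums.
a = -8: -8+0=-8, -8+3=-5, -8+6=-2, -8+10=2
a = -2: -2+0=-2, -2+3=1, -2+6=4, -2+10=8
a = -1: -1+0=-1, -1+3=2, -1+6=5, -1+10=9
a = 3: 3+0=3, 3+3=6, 3+6=9, 3+10=13
a = 8: 8+0=8, 8+3=11, 8+6=14, 8+10=18
Collecting distinct sums: A + B = {-8, -5, -2, -1, 1, 2, 3, 4, 5, 6, 8, 9, 11, 13, 14, 18}
|A + B| = 16

A + B = {-8, -5, -2, -1, 1, 2, 3, 4, 5, 6, 8, 9, 11, 13, 14, 18}


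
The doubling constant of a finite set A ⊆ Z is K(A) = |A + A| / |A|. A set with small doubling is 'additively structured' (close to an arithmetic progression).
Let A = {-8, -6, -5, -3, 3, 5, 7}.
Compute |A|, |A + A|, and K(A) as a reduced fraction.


|A| = 7.
Compute A + A by enumerating all 49 pairs.
A + A = {-16, -14, -13, -12, -11, -10, -9, -8, -6, -5, -3, -2, -1, 0, 1, 2, 4, 6, 8, 10, 12, 14}, so |A + A| = 22.
K = |A + A| / |A| = 22/7 (already in lowest terms) ≈ 3.1429.
Reference: AP of size 7 gives K = 13/7 ≈ 1.8571; a fully generic set of size 7 gives K ≈ 4.0000.

|A| = 7, |A + A| = 22, K = 22/7.


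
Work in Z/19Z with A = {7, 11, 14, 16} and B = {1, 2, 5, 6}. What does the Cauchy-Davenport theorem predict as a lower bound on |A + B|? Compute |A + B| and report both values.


Cauchy-Davenport: |A + B| ≥ min(p, |A| + |B| - 1) for A, B nonempty in Z/pZ.
|A| = 4, |B| = 4, p = 19.
CD lower bound = min(19, 4 + 4 - 1) = min(19, 7) = 7.
Compute A + B mod 19 directly:
a = 7: 7+1=8, 7+2=9, 7+5=12, 7+6=13
a = 11: 11+1=12, 11+2=13, 11+5=16, 11+6=17
a = 14: 14+1=15, 14+2=16, 14+5=0, 14+6=1
a = 16: 16+1=17, 16+2=18, 16+5=2, 16+6=3
A + B = {0, 1, 2, 3, 8, 9, 12, 13, 15, 16, 17, 18}, so |A + B| = 12.
Verify: 12 ≥ 7? Yes ✓.

CD lower bound = 7, actual |A + B| = 12.


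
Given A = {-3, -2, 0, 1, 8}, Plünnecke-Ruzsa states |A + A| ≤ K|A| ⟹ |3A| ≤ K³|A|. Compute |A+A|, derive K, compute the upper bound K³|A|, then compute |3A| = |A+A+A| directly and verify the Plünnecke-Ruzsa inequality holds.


|A| = 5.
Step 1: Compute A + A by enumerating all 25 pairs.
A + A = {-6, -5, -4, -3, -2, -1, 0, 1, 2, 5, 6, 8, 9, 16}, so |A + A| = 14.
Step 2: Doubling constant K = |A + A|/|A| = 14/5 = 14/5 ≈ 2.8000.
Step 3: Plünnecke-Ruzsa gives |3A| ≤ K³·|A| = (2.8000)³ · 5 ≈ 109.7600.
Step 4: Compute 3A = A + A + A directly by enumerating all triples (a,b,c) ∈ A³; |3A| = 25.
Step 5: Check 25 ≤ 109.7600? Yes ✓.

K = 14/5, Plünnecke-Ruzsa bound K³|A| ≈ 109.7600, |3A| = 25, inequality holds.


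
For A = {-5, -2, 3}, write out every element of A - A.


A - A = {a - a' : a, a' ∈ A}.
Compute a - a' for each ordered pair (a, a'):
a = -5: -5--5=0, -5--2=-3, -5-3=-8
a = -2: -2--5=3, -2--2=0, -2-3=-5
a = 3: 3--5=8, 3--2=5, 3-3=0
Collecting distinct values (and noting 0 appears from a-a):
A - A = {-8, -5, -3, 0, 3, 5, 8}
|A - A| = 7

A - A = {-8, -5, -3, 0, 3, 5, 8}


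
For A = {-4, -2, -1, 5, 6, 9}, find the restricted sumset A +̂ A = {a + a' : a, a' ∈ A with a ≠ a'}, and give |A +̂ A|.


Restricted sumset: A +̂ A = {a + a' : a ∈ A, a' ∈ A, a ≠ a'}.
Equivalently, take A + A and drop any sum 2a that is achievable ONLY as a + a for a ∈ A (i.e. sums representable only with equal summands).
Enumerate pairs (a, a') with a < a' (symmetric, so each unordered pair gives one sum; this covers all a ≠ a'):
  -4 + -2 = -6
  -4 + -1 = -5
  -4 + 5 = 1
  -4 + 6 = 2
  -4 + 9 = 5
  -2 + -1 = -3
  -2 + 5 = 3
  -2 + 6 = 4
  -2 + 9 = 7
  -1 + 5 = 4
  -1 + 6 = 5
  -1 + 9 = 8
  5 + 6 = 11
  5 + 9 = 14
  6 + 9 = 15
Collected distinct sums: {-6, -5, -3, 1, 2, 3, 4, 5, 7, 8, 11, 14, 15}
|A +̂ A| = 13
(Reference bound: |A +̂ A| ≥ 2|A| - 3 for |A| ≥ 2, with |A| = 6 giving ≥ 9.)

|A +̂ A| = 13


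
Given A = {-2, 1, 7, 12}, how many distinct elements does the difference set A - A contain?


A - A = {a - a' : a, a' ∈ A}; |A| = 4.
Bounds: 2|A|-1 ≤ |A - A| ≤ |A|² - |A| + 1, i.e. 7 ≤ |A - A| ≤ 13.
Note: 0 ∈ A - A always (from a - a). The set is symmetric: if d ∈ A - A then -d ∈ A - A.
Enumerate nonzero differences d = a - a' with a > a' (then include -d):
Positive differences: {3, 5, 6, 9, 11, 14}
Full difference set: {0} ∪ (positive diffs) ∪ (negative diffs).
|A - A| = 1 + 2·6 = 13 (matches direct enumeration: 13).

|A - A| = 13


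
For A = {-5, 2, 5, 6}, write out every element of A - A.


A - A = {a - a' : a, a' ∈ A}.
Compute a - a' for each ordered pair (a, a'):
a = -5: -5--5=0, -5-2=-7, -5-5=-10, -5-6=-11
a = 2: 2--5=7, 2-2=0, 2-5=-3, 2-6=-4
a = 5: 5--5=10, 5-2=3, 5-5=0, 5-6=-1
a = 6: 6--5=11, 6-2=4, 6-5=1, 6-6=0
Collecting distinct values (and noting 0 appears from a-a):
A - A = {-11, -10, -7, -4, -3, -1, 0, 1, 3, 4, 7, 10, 11}
|A - A| = 13

A - A = {-11, -10, -7, -4, -3, -1, 0, 1, 3, 4, 7, 10, 11}


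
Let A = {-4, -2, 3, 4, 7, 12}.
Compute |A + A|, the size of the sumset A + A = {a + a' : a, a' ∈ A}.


A + A = {a + a' : a, a' ∈ A}; |A| = 6.
General bounds: 2|A| - 1 ≤ |A + A| ≤ |A|(|A|+1)/2, i.e. 11 ≤ |A + A| ≤ 21.
Lower bound 2|A|-1 is attained iff A is an arithmetic progression.
Enumerate sums a + a' for a ≤ a' (symmetric, so this suffices):
a = -4: -4+-4=-8, -4+-2=-6, -4+3=-1, -4+4=0, -4+7=3, -4+12=8
a = -2: -2+-2=-4, -2+3=1, -2+4=2, -2+7=5, -2+12=10
a = 3: 3+3=6, 3+4=7, 3+7=10, 3+12=15
a = 4: 4+4=8, 4+7=11, 4+12=16
a = 7: 7+7=14, 7+12=19
a = 12: 12+12=24
Distinct sums: {-8, -6, -4, -1, 0, 1, 2, 3, 5, 6, 7, 8, 10, 11, 14, 15, 16, 19, 24}
|A + A| = 19

|A + A| = 19


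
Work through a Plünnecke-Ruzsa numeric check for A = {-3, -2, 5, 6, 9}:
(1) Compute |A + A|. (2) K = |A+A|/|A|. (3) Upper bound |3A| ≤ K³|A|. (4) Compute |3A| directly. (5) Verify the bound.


|A| = 5.
Step 1: Compute A + A by enumerating all 25 pairs.
A + A = {-6, -5, -4, 2, 3, 4, 6, 7, 10, 11, 12, 14, 15, 18}, so |A + A| = 14.
Step 2: Doubling constant K = |A + A|/|A| = 14/5 = 14/5 ≈ 2.8000.
Step 3: Plünnecke-Ruzsa gives |3A| ≤ K³·|A| = (2.8000)³ · 5 ≈ 109.7600.
Step 4: Compute 3A = A + A + A directly by enumerating all triples (a,b,c) ∈ A³; |3A| = 28.
Step 5: Check 28 ≤ 109.7600? Yes ✓.

K = 14/5, Plünnecke-Ruzsa bound K³|A| ≈ 109.7600, |3A| = 28, inequality holds.


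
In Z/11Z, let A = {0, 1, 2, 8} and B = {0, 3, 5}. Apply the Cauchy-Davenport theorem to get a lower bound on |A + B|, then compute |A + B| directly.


Cauchy-Davenport: |A + B| ≥ min(p, |A| + |B| - 1) for A, B nonempty in Z/pZ.
|A| = 4, |B| = 3, p = 11.
CD lower bound = min(11, 4 + 3 - 1) = min(11, 6) = 6.
Compute A + B mod 11 directly:
a = 0: 0+0=0, 0+3=3, 0+5=5
a = 1: 1+0=1, 1+3=4, 1+5=6
a = 2: 2+0=2, 2+3=5, 2+5=7
a = 8: 8+0=8, 8+3=0, 8+5=2
A + B = {0, 1, 2, 3, 4, 5, 6, 7, 8}, so |A + B| = 9.
Verify: 9 ≥ 6? Yes ✓.

CD lower bound = 6, actual |A + B| = 9.


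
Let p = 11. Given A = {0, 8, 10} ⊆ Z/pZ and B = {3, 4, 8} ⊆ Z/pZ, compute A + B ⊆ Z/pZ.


Work in Z/11Z: reduce every sum a + b modulo 11.
Enumerate all 9 pairs:
a = 0: 0+3=3, 0+4=4, 0+8=8
a = 8: 8+3=0, 8+4=1, 8+8=5
a = 10: 10+3=2, 10+4=3, 10+8=7
Distinct residues collected: {0, 1, 2, 3, 4, 5, 7, 8}
|A + B| = 8 (out of 11 total residues).

A + B = {0, 1, 2, 3, 4, 5, 7, 8}


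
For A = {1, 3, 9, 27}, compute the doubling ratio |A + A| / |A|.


|A| = 4.
Compute A + A by enumerating all 16 pairs.
A + A = {2, 4, 6, 10, 12, 18, 28, 30, 36, 54}, so |A + A| = 10.
K = |A + A| / |A| = 10/4 = 5/2 ≈ 2.5000.
Reference: AP of size 4 gives K = 7/4 ≈ 1.7500; a fully generic set of size 4 gives K ≈ 2.5000.

|A| = 4, |A + A| = 10, K = 10/4 = 5/2.


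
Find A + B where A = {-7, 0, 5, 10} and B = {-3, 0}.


A + B = {a + b : a ∈ A, b ∈ B}.
Enumerate all |A|·|B| = 4·2 = 8 pairs (a, b) and collect distinct sums.
a = -7: -7+-3=-10, -7+0=-7
a = 0: 0+-3=-3, 0+0=0
a = 5: 5+-3=2, 5+0=5
a = 10: 10+-3=7, 10+0=10
Collecting distinct sums: A + B = {-10, -7, -3, 0, 2, 5, 7, 10}
|A + B| = 8

A + B = {-10, -7, -3, 0, 2, 5, 7, 10}


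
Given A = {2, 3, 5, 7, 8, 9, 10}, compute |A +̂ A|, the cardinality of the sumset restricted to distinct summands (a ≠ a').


Restricted sumset: A +̂ A = {a + a' : a ∈ A, a' ∈ A, a ≠ a'}.
Equivalently, take A + A and drop any sum 2a that is achievable ONLY as a + a for a ∈ A (i.e. sums representable only with equal summands).
Enumerate pairs (a, a') with a < a' (symmetric, so each unordered pair gives one sum; this covers all a ≠ a'):
  2 + 3 = 5
  2 + 5 = 7
  2 + 7 = 9
  2 + 8 = 10
  2 + 9 = 11
  2 + 10 = 12
  3 + 5 = 8
  3 + 7 = 10
  3 + 8 = 11
  3 + 9 = 12
  3 + 10 = 13
  5 + 7 = 12
  5 + 8 = 13
  5 + 9 = 14
  5 + 10 = 15
  7 + 8 = 15
  7 + 9 = 16
  7 + 10 = 17
  8 + 9 = 17
  8 + 10 = 18
  9 + 10 = 19
Collected distinct sums: {5, 7, 8, 9, 10, 11, 12, 13, 14, 15, 16, 17, 18, 19}
|A +̂ A| = 14
(Reference bound: |A +̂ A| ≥ 2|A| - 3 for |A| ≥ 2, with |A| = 7 giving ≥ 11.)

|A +̂ A| = 14


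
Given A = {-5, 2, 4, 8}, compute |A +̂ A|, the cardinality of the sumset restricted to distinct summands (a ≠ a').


Restricted sumset: A +̂ A = {a + a' : a ∈ A, a' ∈ A, a ≠ a'}.
Equivalently, take A + A and drop any sum 2a that is achievable ONLY as a + a for a ∈ A (i.e. sums representable only with equal summands).
Enumerate pairs (a, a') with a < a' (symmetric, so each unordered pair gives one sum; this covers all a ≠ a'):
  -5 + 2 = -3
  -5 + 4 = -1
  -5 + 8 = 3
  2 + 4 = 6
  2 + 8 = 10
  4 + 8 = 12
Collected distinct sums: {-3, -1, 3, 6, 10, 12}
|A +̂ A| = 6
(Reference bound: |A +̂ A| ≥ 2|A| - 3 for |A| ≥ 2, with |A| = 4 giving ≥ 5.)

|A +̂ A| = 6


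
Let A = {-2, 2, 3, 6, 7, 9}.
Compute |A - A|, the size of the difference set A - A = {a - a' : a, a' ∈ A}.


A - A = {a - a' : a, a' ∈ A}; |A| = 6.
Bounds: 2|A|-1 ≤ |A - A| ≤ |A|² - |A| + 1, i.e. 11 ≤ |A - A| ≤ 31.
Note: 0 ∈ A - A always (from a - a). The set is symmetric: if d ∈ A - A then -d ∈ A - A.
Enumerate nonzero differences d = a - a' with a > a' (then include -d):
Positive differences: {1, 2, 3, 4, 5, 6, 7, 8, 9, 11}
Full difference set: {0} ∪ (positive diffs) ∪ (negative diffs).
|A - A| = 1 + 2·10 = 21 (matches direct enumeration: 21).

|A - A| = 21


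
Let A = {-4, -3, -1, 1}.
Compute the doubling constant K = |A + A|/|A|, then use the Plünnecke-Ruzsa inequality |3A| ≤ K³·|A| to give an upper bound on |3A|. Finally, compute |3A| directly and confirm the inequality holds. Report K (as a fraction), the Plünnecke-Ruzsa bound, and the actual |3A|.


|A| = 4.
Step 1: Compute A + A by enumerating all 16 pairs.
A + A = {-8, -7, -6, -5, -4, -3, -2, 0, 2}, so |A + A| = 9.
Step 2: Doubling constant K = |A + A|/|A| = 9/4 = 9/4 ≈ 2.2500.
Step 3: Plünnecke-Ruzsa gives |3A| ≤ K³·|A| = (2.2500)³ · 4 ≈ 45.5625.
Step 4: Compute 3A = A + A + A directly by enumerating all triples (a,b,c) ∈ A³; |3A| = 14.
Step 5: Check 14 ≤ 45.5625? Yes ✓.

K = 9/4, Plünnecke-Ruzsa bound K³|A| ≈ 45.5625, |3A| = 14, inequality holds.


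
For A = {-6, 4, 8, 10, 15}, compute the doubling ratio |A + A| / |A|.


|A| = 5.
Compute A + A by enumerating all 25 pairs.
A + A = {-12, -2, 2, 4, 8, 9, 12, 14, 16, 18, 19, 20, 23, 25, 30}, so |A + A| = 15.
K = |A + A| / |A| = 15/5 = 3/1 ≈ 3.0000.
Reference: AP of size 5 gives K = 9/5 ≈ 1.8000; a fully generic set of size 5 gives K ≈ 3.0000.

|A| = 5, |A + A| = 15, K = 15/5 = 3/1.


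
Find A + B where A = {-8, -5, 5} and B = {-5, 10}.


A + B = {a + b : a ∈ A, b ∈ B}.
Enumerate all |A|·|B| = 3·2 = 6 pairs (a, b) and collect distinct sums.
a = -8: -8+-5=-13, -8+10=2
a = -5: -5+-5=-10, -5+10=5
a = 5: 5+-5=0, 5+10=15
Collecting distinct sums: A + B = {-13, -10, 0, 2, 5, 15}
|A + B| = 6

A + B = {-13, -10, 0, 2, 5, 15}


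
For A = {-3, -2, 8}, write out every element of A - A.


A - A = {a - a' : a, a' ∈ A}.
Compute a - a' for each ordered pair (a, a'):
a = -3: -3--3=0, -3--2=-1, -3-8=-11
a = -2: -2--3=1, -2--2=0, -2-8=-10
a = 8: 8--3=11, 8--2=10, 8-8=0
Collecting distinct values (and noting 0 appears from a-a):
A - A = {-11, -10, -1, 0, 1, 10, 11}
|A - A| = 7

A - A = {-11, -10, -1, 0, 1, 10, 11}


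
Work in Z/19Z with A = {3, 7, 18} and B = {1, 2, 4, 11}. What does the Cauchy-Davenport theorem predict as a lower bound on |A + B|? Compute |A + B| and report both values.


Cauchy-Davenport: |A + B| ≥ min(p, |A| + |B| - 1) for A, B nonempty in Z/pZ.
|A| = 3, |B| = 4, p = 19.
CD lower bound = min(19, 3 + 4 - 1) = min(19, 6) = 6.
Compute A + B mod 19 directly:
a = 3: 3+1=4, 3+2=5, 3+4=7, 3+11=14
a = 7: 7+1=8, 7+2=9, 7+4=11, 7+11=18
a = 18: 18+1=0, 18+2=1, 18+4=3, 18+11=10
A + B = {0, 1, 3, 4, 5, 7, 8, 9, 10, 11, 14, 18}, so |A + B| = 12.
Verify: 12 ≥ 6? Yes ✓.

CD lower bound = 6, actual |A + B| = 12.


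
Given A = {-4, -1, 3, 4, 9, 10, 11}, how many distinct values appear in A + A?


A + A = {a + a' : a, a' ∈ A}; |A| = 7.
General bounds: 2|A| - 1 ≤ |A + A| ≤ |A|(|A|+1)/2, i.e. 13 ≤ |A + A| ≤ 28.
Lower bound 2|A|-1 is attained iff A is an arithmetic progression.
Enumerate sums a + a' for a ≤ a' (symmetric, so this suffices):
a = -4: -4+-4=-8, -4+-1=-5, -4+3=-1, -4+4=0, -4+9=5, -4+10=6, -4+11=7
a = -1: -1+-1=-2, -1+3=2, -1+4=3, -1+9=8, -1+10=9, -1+11=10
a = 3: 3+3=6, 3+4=7, 3+9=12, 3+10=13, 3+11=14
a = 4: 4+4=8, 4+9=13, 4+10=14, 4+11=15
a = 9: 9+9=18, 9+10=19, 9+11=20
a = 10: 10+10=20, 10+11=21
a = 11: 11+11=22
Distinct sums: {-8, -5, -2, -1, 0, 2, 3, 5, 6, 7, 8, 9, 10, 12, 13, 14, 15, 18, 19, 20, 21, 22}
|A + A| = 22

|A + A| = 22


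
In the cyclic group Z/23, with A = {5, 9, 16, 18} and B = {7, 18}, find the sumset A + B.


Work in Z/23Z: reduce every sum a + b modulo 23.
Enumerate all 8 pairs:
a = 5: 5+7=12, 5+18=0
a = 9: 9+7=16, 9+18=4
a = 16: 16+7=0, 16+18=11
a = 18: 18+7=2, 18+18=13
Distinct residues collected: {0, 2, 4, 11, 12, 13, 16}
|A + B| = 7 (out of 23 total residues).

A + B = {0, 2, 4, 11, 12, 13, 16}


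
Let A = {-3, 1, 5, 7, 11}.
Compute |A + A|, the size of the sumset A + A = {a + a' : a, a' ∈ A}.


A + A = {a + a' : a, a' ∈ A}; |A| = 5.
General bounds: 2|A| - 1 ≤ |A + A| ≤ |A|(|A|+1)/2, i.e. 9 ≤ |A + A| ≤ 15.
Lower bound 2|A|-1 is attained iff A is an arithmetic progression.
Enumerate sums a + a' for a ≤ a' (symmetric, so this suffices):
a = -3: -3+-3=-6, -3+1=-2, -3+5=2, -3+7=4, -3+11=8
a = 1: 1+1=2, 1+5=6, 1+7=8, 1+11=12
a = 5: 5+5=10, 5+7=12, 5+11=16
a = 7: 7+7=14, 7+11=18
a = 11: 11+11=22
Distinct sums: {-6, -2, 2, 4, 6, 8, 10, 12, 14, 16, 18, 22}
|A + A| = 12

|A + A| = 12


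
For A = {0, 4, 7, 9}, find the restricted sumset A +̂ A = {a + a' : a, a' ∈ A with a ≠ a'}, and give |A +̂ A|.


Restricted sumset: A +̂ A = {a + a' : a ∈ A, a' ∈ A, a ≠ a'}.
Equivalently, take A + A and drop any sum 2a that is achievable ONLY as a + a for a ∈ A (i.e. sums representable only with equal summands).
Enumerate pairs (a, a') with a < a' (symmetric, so each unordered pair gives one sum; this covers all a ≠ a'):
  0 + 4 = 4
  0 + 7 = 7
  0 + 9 = 9
  4 + 7 = 11
  4 + 9 = 13
  7 + 9 = 16
Collected distinct sums: {4, 7, 9, 11, 13, 16}
|A +̂ A| = 6
(Reference bound: |A +̂ A| ≥ 2|A| - 3 for |A| ≥ 2, with |A| = 4 giving ≥ 5.)

|A +̂ A| = 6


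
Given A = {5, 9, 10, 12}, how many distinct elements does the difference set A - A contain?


A - A = {a - a' : a, a' ∈ A}; |A| = 4.
Bounds: 2|A|-1 ≤ |A - A| ≤ |A|² - |A| + 1, i.e. 7 ≤ |A - A| ≤ 13.
Note: 0 ∈ A - A always (from a - a). The set is symmetric: if d ∈ A - A then -d ∈ A - A.
Enumerate nonzero differences d = a - a' with a > a' (then include -d):
Positive differences: {1, 2, 3, 4, 5, 7}
Full difference set: {0} ∪ (positive diffs) ∪ (negative diffs).
|A - A| = 1 + 2·6 = 13 (matches direct enumeration: 13).

|A - A| = 13


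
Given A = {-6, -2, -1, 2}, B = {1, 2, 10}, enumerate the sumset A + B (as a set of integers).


A + B = {a + b : a ∈ A, b ∈ B}.
Enumerate all |A|·|B| = 4·3 = 12 pairs (a, b) and collect distinct sums.
a = -6: -6+1=-5, -6+2=-4, -6+10=4
a = -2: -2+1=-1, -2+2=0, -2+10=8
a = -1: -1+1=0, -1+2=1, -1+10=9
a = 2: 2+1=3, 2+2=4, 2+10=12
Collecting distinct sums: A + B = {-5, -4, -1, 0, 1, 3, 4, 8, 9, 12}
|A + B| = 10

A + B = {-5, -4, -1, 0, 1, 3, 4, 8, 9, 12}


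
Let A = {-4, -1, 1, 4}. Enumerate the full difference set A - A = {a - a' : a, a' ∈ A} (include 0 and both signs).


A - A = {a - a' : a, a' ∈ A}.
Compute a - a' for each ordered pair (a, a'):
a = -4: -4--4=0, -4--1=-3, -4-1=-5, -4-4=-8
a = -1: -1--4=3, -1--1=0, -1-1=-2, -1-4=-5
a = 1: 1--4=5, 1--1=2, 1-1=0, 1-4=-3
a = 4: 4--4=8, 4--1=5, 4-1=3, 4-4=0
Collecting distinct values (and noting 0 appears from a-a):
A - A = {-8, -5, -3, -2, 0, 2, 3, 5, 8}
|A - A| = 9

A - A = {-8, -5, -3, -2, 0, 2, 3, 5, 8}


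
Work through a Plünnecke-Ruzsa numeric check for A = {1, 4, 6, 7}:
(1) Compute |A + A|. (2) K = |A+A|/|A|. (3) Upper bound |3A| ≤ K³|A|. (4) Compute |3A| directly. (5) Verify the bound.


|A| = 4.
Step 1: Compute A + A by enumerating all 16 pairs.
A + A = {2, 5, 7, 8, 10, 11, 12, 13, 14}, so |A + A| = 9.
Step 2: Doubling constant K = |A + A|/|A| = 9/4 = 9/4 ≈ 2.2500.
Step 3: Plünnecke-Ruzsa gives |3A| ≤ K³·|A| = (2.2500)³ · 4 ≈ 45.5625.
Step 4: Compute 3A = A + A + A directly by enumerating all triples (a,b,c) ∈ A³; |3A| = 15.
Step 5: Check 15 ≤ 45.5625? Yes ✓.

K = 9/4, Plünnecke-Ruzsa bound K³|A| ≈ 45.5625, |3A| = 15, inequality holds.


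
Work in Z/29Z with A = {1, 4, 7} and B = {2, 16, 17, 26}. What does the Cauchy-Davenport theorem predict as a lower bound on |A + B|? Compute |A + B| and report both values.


Cauchy-Davenport: |A + B| ≥ min(p, |A| + |B| - 1) for A, B nonempty in Z/pZ.
|A| = 3, |B| = 4, p = 29.
CD lower bound = min(29, 3 + 4 - 1) = min(29, 6) = 6.
Compute A + B mod 29 directly:
a = 1: 1+2=3, 1+16=17, 1+17=18, 1+26=27
a = 4: 4+2=6, 4+16=20, 4+17=21, 4+26=1
a = 7: 7+2=9, 7+16=23, 7+17=24, 7+26=4
A + B = {1, 3, 4, 6, 9, 17, 18, 20, 21, 23, 24, 27}, so |A + B| = 12.
Verify: 12 ≥ 6? Yes ✓.

CD lower bound = 6, actual |A + B| = 12.


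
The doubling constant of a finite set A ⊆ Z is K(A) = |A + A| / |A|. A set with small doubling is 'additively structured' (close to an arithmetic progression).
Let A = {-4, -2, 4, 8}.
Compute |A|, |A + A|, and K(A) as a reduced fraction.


|A| = 4.
Compute A + A by enumerating all 16 pairs.
A + A = {-8, -6, -4, 0, 2, 4, 6, 8, 12, 16}, so |A + A| = 10.
K = |A + A| / |A| = 10/4 = 5/2 ≈ 2.5000.
Reference: AP of size 4 gives K = 7/4 ≈ 1.7500; a fully generic set of size 4 gives K ≈ 2.5000.

|A| = 4, |A + A| = 10, K = 10/4 = 5/2.


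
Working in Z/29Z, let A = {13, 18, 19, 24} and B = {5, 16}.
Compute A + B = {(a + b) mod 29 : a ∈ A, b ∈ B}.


Work in Z/29Z: reduce every sum a + b modulo 29.
Enumerate all 8 pairs:
a = 13: 13+5=18, 13+16=0
a = 18: 18+5=23, 18+16=5
a = 19: 19+5=24, 19+16=6
a = 24: 24+5=0, 24+16=11
Distinct residues collected: {0, 5, 6, 11, 18, 23, 24}
|A + B| = 7 (out of 29 total residues).

A + B = {0, 5, 6, 11, 18, 23, 24}


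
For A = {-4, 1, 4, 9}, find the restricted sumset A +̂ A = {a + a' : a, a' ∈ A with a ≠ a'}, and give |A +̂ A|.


Restricted sumset: A +̂ A = {a + a' : a ∈ A, a' ∈ A, a ≠ a'}.
Equivalently, take A + A and drop any sum 2a that is achievable ONLY as a + a for a ∈ A (i.e. sums representable only with equal summands).
Enumerate pairs (a, a') with a < a' (symmetric, so each unordered pair gives one sum; this covers all a ≠ a'):
  -4 + 1 = -3
  -4 + 4 = 0
  -4 + 9 = 5
  1 + 4 = 5
  1 + 9 = 10
  4 + 9 = 13
Collected distinct sums: {-3, 0, 5, 10, 13}
|A +̂ A| = 5
(Reference bound: |A +̂ A| ≥ 2|A| - 3 for |A| ≥ 2, with |A| = 4 giving ≥ 5.)

|A +̂ A| = 5


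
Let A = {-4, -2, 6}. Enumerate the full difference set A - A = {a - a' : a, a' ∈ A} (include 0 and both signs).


A - A = {a - a' : a, a' ∈ A}.
Compute a - a' for each ordered pair (a, a'):
a = -4: -4--4=0, -4--2=-2, -4-6=-10
a = -2: -2--4=2, -2--2=0, -2-6=-8
a = 6: 6--4=10, 6--2=8, 6-6=0
Collecting distinct values (and noting 0 appears from a-a):
A - A = {-10, -8, -2, 0, 2, 8, 10}
|A - A| = 7

A - A = {-10, -8, -2, 0, 2, 8, 10}


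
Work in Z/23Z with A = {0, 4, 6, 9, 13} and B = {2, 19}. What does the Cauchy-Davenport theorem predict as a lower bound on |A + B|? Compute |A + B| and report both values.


Cauchy-Davenport: |A + B| ≥ min(p, |A| + |B| - 1) for A, B nonempty in Z/pZ.
|A| = 5, |B| = 2, p = 23.
CD lower bound = min(23, 5 + 2 - 1) = min(23, 6) = 6.
Compute A + B mod 23 directly:
a = 0: 0+2=2, 0+19=19
a = 4: 4+2=6, 4+19=0
a = 6: 6+2=8, 6+19=2
a = 9: 9+2=11, 9+19=5
a = 13: 13+2=15, 13+19=9
A + B = {0, 2, 5, 6, 8, 9, 11, 15, 19}, so |A + B| = 9.
Verify: 9 ≥ 6? Yes ✓.

CD lower bound = 6, actual |A + B| = 9.


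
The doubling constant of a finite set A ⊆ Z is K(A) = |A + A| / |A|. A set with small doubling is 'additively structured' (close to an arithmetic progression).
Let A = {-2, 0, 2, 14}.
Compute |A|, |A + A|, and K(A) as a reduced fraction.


|A| = 4.
Compute A + A by enumerating all 16 pairs.
A + A = {-4, -2, 0, 2, 4, 12, 14, 16, 28}, so |A + A| = 9.
K = |A + A| / |A| = 9/4 (already in lowest terms) ≈ 2.2500.
Reference: AP of size 4 gives K = 7/4 ≈ 1.7500; a fully generic set of size 4 gives K ≈ 2.5000.

|A| = 4, |A + A| = 9, K = 9/4.


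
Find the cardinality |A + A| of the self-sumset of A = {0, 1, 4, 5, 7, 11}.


A + A = {a + a' : a, a' ∈ A}; |A| = 6.
General bounds: 2|A| - 1 ≤ |A + A| ≤ |A|(|A|+1)/2, i.e. 11 ≤ |A + A| ≤ 21.
Lower bound 2|A|-1 is attained iff A is an arithmetic progression.
Enumerate sums a + a' for a ≤ a' (symmetric, so this suffices):
a = 0: 0+0=0, 0+1=1, 0+4=4, 0+5=5, 0+7=7, 0+11=11
a = 1: 1+1=2, 1+4=5, 1+5=6, 1+7=8, 1+11=12
a = 4: 4+4=8, 4+5=9, 4+7=11, 4+11=15
a = 5: 5+5=10, 5+7=12, 5+11=16
a = 7: 7+7=14, 7+11=18
a = 11: 11+11=22
Distinct sums: {0, 1, 2, 4, 5, 6, 7, 8, 9, 10, 11, 12, 14, 15, 16, 18, 22}
|A + A| = 17

|A + A| = 17


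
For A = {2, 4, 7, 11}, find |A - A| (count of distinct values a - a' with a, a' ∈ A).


A - A = {a - a' : a, a' ∈ A}; |A| = 4.
Bounds: 2|A|-1 ≤ |A - A| ≤ |A|² - |A| + 1, i.e. 7 ≤ |A - A| ≤ 13.
Note: 0 ∈ A - A always (from a - a). The set is symmetric: if d ∈ A - A then -d ∈ A - A.
Enumerate nonzero differences d = a - a' with a > a' (then include -d):
Positive differences: {2, 3, 4, 5, 7, 9}
Full difference set: {0} ∪ (positive diffs) ∪ (negative diffs).
|A - A| = 1 + 2·6 = 13 (matches direct enumeration: 13).

|A - A| = 13


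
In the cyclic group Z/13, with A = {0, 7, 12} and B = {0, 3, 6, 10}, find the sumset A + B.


Work in Z/13Z: reduce every sum a + b modulo 13.
Enumerate all 12 pairs:
a = 0: 0+0=0, 0+3=3, 0+6=6, 0+10=10
a = 7: 7+0=7, 7+3=10, 7+6=0, 7+10=4
a = 12: 12+0=12, 12+3=2, 12+6=5, 12+10=9
Distinct residues collected: {0, 2, 3, 4, 5, 6, 7, 9, 10, 12}
|A + B| = 10 (out of 13 total residues).

A + B = {0, 2, 3, 4, 5, 6, 7, 9, 10, 12}


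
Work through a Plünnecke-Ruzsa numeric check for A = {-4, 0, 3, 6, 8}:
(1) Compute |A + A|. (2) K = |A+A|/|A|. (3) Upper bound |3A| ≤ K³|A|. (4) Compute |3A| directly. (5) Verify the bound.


|A| = 5.
Step 1: Compute A + A by enumerating all 25 pairs.
A + A = {-8, -4, -1, 0, 2, 3, 4, 6, 8, 9, 11, 12, 14, 16}, so |A + A| = 14.
Step 2: Doubling constant K = |A + A|/|A| = 14/5 = 14/5 ≈ 2.8000.
Step 3: Plünnecke-Ruzsa gives |3A| ≤ K³·|A| = (2.8000)³ · 5 ≈ 109.7600.
Step 4: Compute 3A = A + A + A directly by enumerating all triples (a,b,c) ∈ A³; |3A| = 27.
Step 5: Check 27 ≤ 109.7600? Yes ✓.

K = 14/5, Plünnecke-Ruzsa bound K³|A| ≈ 109.7600, |3A| = 27, inequality holds.


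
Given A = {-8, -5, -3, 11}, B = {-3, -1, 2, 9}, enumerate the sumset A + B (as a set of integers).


A + B = {a + b : a ∈ A, b ∈ B}.
Enumerate all |A|·|B| = 4·4 = 16 pairs (a, b) and collect distinct sums.
a = -8: -8+-3=-11, -8+-1=-9, -8+2=-6, -8+9=1
a = -5: -5+-3=-8, -5+-1=-6, -5+2=-3, -5+9=4
a = -3: -3+-3=-6, -3+-1=-4, -3+2=-1, -3+9=6
a = 11: 11+-3=8, 11+-1=10, 11+2=13, 11+9=20
Collecting distinct sums: A + B = {-11, -9, -8, -6, -4, -3, -1, 1, 4, 6, 8, 10, 13, 20}
|A + B| = 14

A + B = {-11, -9, -8, -6, -4, -3, -1, 1, 4, 6, 8, 10, 13, 20}


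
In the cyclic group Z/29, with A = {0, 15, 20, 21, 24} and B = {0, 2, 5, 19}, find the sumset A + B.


Work in Z/29Z: reduce every sum a + b modulo 29.
Enumerate all 20 pairs:
a = 0: 0+0=0, 0+2=2, 0+5=5, 0+19=19
a = 15: 15+0=15, 15+2=17, 15+5=20, 15+19=5
a = 20: 20+0=20, 20+2=22, 20+5=25, 20+19=10
a = 21: 21+0=21, 21+2=23, 21+5=26, 21+19=11
a = 24: 24+0=24, 24+2=26, 24+5=0, 24+19=14
Distinct residues collected: {0, 2, 5, 10, 11, 14, 15, 17, 19, 20, 21, 22, 23, 24, 25, 26}
|A + B| = 16 (out of 29 total residues).

A + B = {0, 2, 5, 10, 11, 14, 15, 17, 19, 20, 21, 22, 23, 24, 25, 26}


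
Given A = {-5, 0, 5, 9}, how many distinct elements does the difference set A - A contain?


A - A = {a - a' : a, a' ∈ A}; |A| = 4.
Bounds: 2|A|-1 ≤ |A - A| ≤ |A|² - |A| + 1, i.e. 7 ≤ |A - A| ≤ 13.
Note: 0 ∈ A - A always (from a - a). The set is symmetric: if d ∈ A - A then -d ∈ A - A.
Enumerate nonzero differences d = a - a' with a > a' (then include -d):
Positive differences: {4, 5, 9, 10, 14}
Full difference set: {0} ∪ (positive diffs) ∪ (negative diffs).
|A - A| = 1 + 2·5 = 11 (matches direct enumeration: 11).

|A - A| = 11


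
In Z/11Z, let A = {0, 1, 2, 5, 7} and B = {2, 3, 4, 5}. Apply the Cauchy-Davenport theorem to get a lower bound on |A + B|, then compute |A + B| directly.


Cauchy-Davenport: |A + B| ≥ min(p, |A| + |B| - 1) for A, B nonempty in Z/pZ.
|A| = 5, |B| = 4, p = 11.
CD lower bound = min(11, 5 + 4 - 1) = min(11, 8) = 8.
Compute A + B mod 11 directly:
a = 0: 0+2=2, 0+3=3, 0+4=4, 0+5=5
a = 1: 1+2=3, 1+3=4, 1+4=5, 1+5=6
a = 2: 2+2=4, 2+3=5, 2+4=6, 2+5=7
a = 5: 5+2=7, 5+3=8, 5+4=9, 5+5=10
a = 7: 7+2=9, 7+3=10, 7+4=0, 7+5=1
A + B = {0, 1, 2, 3, 4, 5, 6, 7, 8, 9, 10}, so |A + B| = 11.
Verify: 11 ≥ 8? Yes ✓.

CD lower bound = 8, actual |A + B| = 11.


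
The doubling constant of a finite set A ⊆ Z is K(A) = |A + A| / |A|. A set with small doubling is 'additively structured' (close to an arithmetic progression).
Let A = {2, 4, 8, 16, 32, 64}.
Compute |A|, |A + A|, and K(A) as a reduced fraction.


|A| = 6.
Compute A + A by enumerating all 36 pairs.
A + A = {4, 6, 8, 10, 12, 16, 18, 20, 24, 32, 34, 36, 40, 48, 64, 66, 68, 72, 80, 96, 128}, so |A + A| = 21.
K = |A + A| / |A| = 21/6 = 7/2 ≈ 3.5000.
Reference: AP of size 6 gives K = 11/6 ≈ 1.8333; a fully generic set of size 6 gives K ≈ 3.5000.

|A| = 6, |A + A| = 21, K = 21/6 = 7/2.


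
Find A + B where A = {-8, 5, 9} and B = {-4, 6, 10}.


A + B = {a + b : a ∈ A, b ∈ B}.
Enumerate all |A|·|B| = 3·3 = 9 pairs (a, b) and collect distinct sums.
a = -8: -8+-4=-12, -8+6=-2, -8+10=2
a = 5: 5+-4=1, 5+6=11, 5+10=15
a = 9: 9+-4=5, 9+6=15, 9+10=19
Collecting distinct sums: A + B = {-12, -2, 1, 2, 5, 11, 15, 19}
|A + B| = 8

A + B = {-12, -2, 1, 2, 5, 11, 15, 19}


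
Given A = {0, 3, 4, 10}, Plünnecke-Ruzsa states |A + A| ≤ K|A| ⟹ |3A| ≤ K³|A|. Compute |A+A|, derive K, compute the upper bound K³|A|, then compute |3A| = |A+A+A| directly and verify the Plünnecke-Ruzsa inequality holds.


|A| = 4.
Step 1: Compute A + A by enumerating all 16 pairs.
A + A = {0, 3, 4, 6, 7, 8, 10, 13, 14, 20}, so |A + A| = 10.
Step 2: Doubling constant K = |A + A|/|A| = 10/4 = 10/4 ≈ 2.5000.
Step 3: Plünnecke-Ruzsa gives |3A| ≤ K³·|A| = (2.5000)³ · 4 ≈ 62.5000.
Step 4: Compute 3A = A + A + A directly by enumerating all triples (a,b,c) ∈ A³; |3A| = 19.
Step 5: Check 19 ≤ 62.5000? Yes ✓.

K = 10/4, Plünnecke-Ruzsa bound K³|A| ≈ 62.5000, |3A| = 19, inequality holds.


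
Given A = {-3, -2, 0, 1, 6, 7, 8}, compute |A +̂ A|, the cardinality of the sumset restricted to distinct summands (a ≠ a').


Restricted sumset: A +̂ A = {a + a' : a ∈ A, a' ∈ A, a ≠ a'}.
Equivalently, take A + A and drop any sum 2a that is achievable ONLY as a + a for a ∈ A (i.e. sums representable only with equal summands).
Enumerate pairs (a, a') with a < a' (symmetric, so each unordered pair gives one sum; this covers all a ≠ a'):
  -3 + -2 = -5
  -3 + 0 = -3
  -3 + 1 = -2
  -3 + 6 = 3
  -3 + 7 = 4
  -3 + 8 = 5
  -2 + 0 = -2
  -2 + 1 = -1
  -2 + 6 = 4
  -2 + 7 = 5
  -2 + 8 = 6
  0 + 1 = 1
  0 + 6 = 6
  0 + 7 = 7
  0 + 8 = 8
  1 + 6 = 7
  1 + 7 = 8
  1 + 8 = 9
  6 + 7 = 13
  6 + 8 = 14
  7 + 8 = 15
Collected distinct sums: {-5, -3, -2, -1, 1, 3, 4, 5, 6, 7, 8, 9, 13, 14, 15}
|A +̂ A| = 15
(Reference bound: |A +̂ A| ≥ 2|A| - 3 for |A| ≥ 2, with |A| = 7 giving ≥ 11.)

|A +̂ A| = 15


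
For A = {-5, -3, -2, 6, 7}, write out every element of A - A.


A - A = {a - a' : a, a' ∈ A}.
Compute a - a' for each ordered pair (a, a'):
a = -5: -5--5=0, -5--3=-2, -5--2=-3, -5-6=-11, -5-7=-12
a = -3: -3--5=2, -3--3=0, -3--2=-1, -3-6=-9, -3-7=-10
a = -2: -2--5=3, -2--3=1, -2--2=0, -2-6=-8, -2-7=-9
a = 6: 6--5=11, 6--3=9, 6--2=8, 6-6=0, 6-7=-1
a = 7: 7--5=12, 7--3=10, 7--2=9, 7-6=1, 7-7=0
Collecting distinct values (and noting 0 appears from a-a):
A - A = {-12, -11, -10, -9, -8, -3, -2, -1, 0, 1, 2, 3, 8, 9, 10, 11, 12}
|A - A| = 17

A - A = {-12, -11, -10, -9, -8, -3, -2, -1, 0, 1, 2, 3, 8, 9, 10, 11, 12}


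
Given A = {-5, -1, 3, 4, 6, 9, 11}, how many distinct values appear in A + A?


A + A = {a + a' : a, a' ∈ A}; |A| = 7.
General bounds: 2|A| - 1 ≤ |A + A| ≤ |A|(|A|+1)/2, i.e. 13 ≤ |A + A| ≤ 28.
Lower bound 2|A|-1 is attained iff A is an arithmetic progression.
Enumerate sums a + a' for a ≤ a' (symmetric, so this suffices):
a = -5: -5+-5=-10, -5+-1=-6, -5+3=-2, -5+4=-1, -5+6=1, -5+9=4, -5+11=6
a = -1: -1+-1=-2, -1+3=2, -1+4=3, -1+6=5, -1+9=8, -1+11=10
a = 3: 3+3=6, 3+4=7, 3+6=9, 3+9=12, 3+11=14
a = 4: 4+4=8, 4+6=10, 4+9=13, 4+11=15
a = 6: 6+6=12, 6+9=15, 6+11=17
a = 9: 9+9=18, 9+11=20
a = 11: 11+11=22
Distinct sums: {-10, -6, -2, -1, 1, 2, 3, 4, 5, 6, 7, 8, 9, 10, 12, 13, 14, 15, 17, 18, 20, 22}
|A + A| = 22

|A + A| = 22


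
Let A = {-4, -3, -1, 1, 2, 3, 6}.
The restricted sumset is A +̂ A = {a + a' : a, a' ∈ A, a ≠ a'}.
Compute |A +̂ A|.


Restricted sumset: A +̂ A = {a + a' : a ∈ A, a' ∈ A, a ≠ a'}.
Equivalently, take A + A and drop any sum 2a that is achievable ONLY as a + a for a ∈ A (i.e. sums representable only with equal summands).
Enumerate pairs (a, a') with a < a' (symmetric, so each unordered pair gives one sum; this covers all a ≠ a'):
  -4 + -3 = -7
  -4 + -1 = -5
  -4 + 1 = -3
  -4 + 2 = -2
  -4 + 3 = -1
  -4 + 6 = 2
  -3 + -1 = -4
  -3 + 1 = -2
  -3 + 2 = -1
  -3 + 3 = 0
  -3 + 6 = 3
  -1 + 1 = 0
  -1 + 2 = 1
  -1 + 3 = 2
  -1 + 6 = 5
  1 + 2 = 3
  1 + 3 = 4
  1 + 6 = 7
  2 + 3 = 5
  2 + 6 = 8
  3 + 6 = 9
Collected distinct sums: {-7, -5, -4, -3, -2, -1, 0, 1, 2, 3, 4, 5, 7, 8, 9}
|A +̂ A| = 15
(Reference bound: |A +̂ A| ≥ 2|A| - 3 for |A| ≥ 2, with |A| = 7 giving ≥ 11.)

|A +̂ A| = 15


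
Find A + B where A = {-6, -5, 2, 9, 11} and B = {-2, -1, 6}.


A + B = {a + b : a ∈ A, b ∈ B}.
Enumerate all |A|·|B| = 5·3 = 15 pairs (a, b) and collect distinct sums.
a = -6: -6+-2=-8, -6+-1=-7, -6+6=0
a = -5: -5+-2=-7, -5+-1=-6, -5+6=1
a = 2: 2+-2=0, 2+-1=1, 2+6=8
a = 9: 9+-2=7, 9+-1=8, 9+6=15
a = 11: 11+-2=9, 11+-1=10, 11+6=17
Collecting distinct sums: A + B = {-8, -7, -6, 0, 1, 7, 8, 9, 10, 15, 17}
|A + B| = 11

A + B = {-8, -7, -6, 0, 1, 7, 8, 9, 10, 15, 17}


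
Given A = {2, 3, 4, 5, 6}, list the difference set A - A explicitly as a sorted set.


A - A = {a - a' : a, a' ∈ A}.
Compute a - a' for each ordered pair (a, a'):
a = 2: 2-2=0, 2-3=-1, 2-4=-2, 2-5=-3, 2-6=-4
a = 3: 3-2=1, 3-3=0, 3-4=-1, 3-5=-2, 3-6=-3
a = 4: 4-2=2, 4-3=1, 4-4=0, 4-5=-1, 4-6=-2
a = 5: 5-2=3, 5-3=2, 5-4=1, 5-5=0, 5-6=-1
a = 6: 6-2=4, 6-3=3, 6-4=2, 6-5=1, 6-6=0
Collecting distinct values (and noting 0 appears from a-a):
A - A = {-4, -3, -2, -1, 0, 1, 2, 3, 4}
|A - A| = 9

A - A = {-4, -3, -2, -1, 0, 1, 2, 3, 4}


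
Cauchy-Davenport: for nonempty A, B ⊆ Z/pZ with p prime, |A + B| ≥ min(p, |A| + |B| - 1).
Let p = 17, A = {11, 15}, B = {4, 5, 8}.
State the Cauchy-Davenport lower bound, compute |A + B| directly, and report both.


Cauchy-Davenport: |A + B| ≥ min(p, |A| + |B| - 1) for A, B nonempty in Z/pZ.
|A| = 2, |B| = 3, p = 17.
CD lower bound = min(17, 2 + 3 - 1) = min(17, 4) = 4.
Compute A + B mod 17 directly:
a = 11: 11+4=15, 11+5=16, 11+8=2
a = 15: 15+4=2, 15+5=3, 15+8=6
A + B = {2, 3, 6, 15, 16}, so |A + B| = 5.
Verify: 5 ≥ 4? Yes ✓.

CD lower bound = 4, actual |A + B| = 5.


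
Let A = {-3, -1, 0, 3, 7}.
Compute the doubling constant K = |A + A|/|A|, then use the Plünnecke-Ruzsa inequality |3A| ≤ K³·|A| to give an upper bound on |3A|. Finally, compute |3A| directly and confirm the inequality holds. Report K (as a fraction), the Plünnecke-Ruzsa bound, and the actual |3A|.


|A| = 5.
Step 1: Compute A + A by enumerating all 25 pairs.
A + A = {-6, -4, -3, -2, -1, 0, 2, 3, 4, 6, 7, 10, 14}, so |A + A| = 13.
Step 2: Doubling constant K = |A + A|/|A| = 13/5 = 13/5 ≈ 2.6000.
Step 3: Plünnecke-Ruzsa gives |3A| ≤ K³·|A| = (2.6000)³ · 5 ≈ 87.8800.
Step 4: Compute 3A = A + A + A directly by enumerating all triples (a,b,c) ∈ A³; |3A| = 23.
Step 5: Check 23 ≤ 87.8800? Yes ✓.

K = 13/5, Plünnecke-Ruzsa bound K³|A| ≈ 87.8800, |3A| = 23, inequality holds.


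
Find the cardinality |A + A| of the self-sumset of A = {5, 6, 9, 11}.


A + A = {a + a' : a, a' ∈ A}; |A| = 4.
General bounds: 2|A| - 1 ≤ |A + A| ≤ |A|(|A|+1)/2, i.e. 7 ≤ |A + A| ≤ 10.
Lower bound 2|A|-1 is attained iff A is an arithmetic progression.
Enumerate sums a + a' for a ≤ a' (symmetric, so this suffices):
a = 5: 5+5=10, 5+6=11, 5+9=14, 5+11=16
a = 6: 6+6=12, 6+9=15, 6+11=17
a = 9: 9+9=18, 9+11=20
a = 11: 11+11=22
Distinct sums: {10, 11, 12, 14, 15, 16, 17, 18, 20, 22}
|A + A| = 10

|A + A| = 10


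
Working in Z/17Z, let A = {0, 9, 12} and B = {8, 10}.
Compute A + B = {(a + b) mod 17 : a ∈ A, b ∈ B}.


Work in Z/17Z: reduce every sum a + b modulo 17.
Enumerate all 6 pairs:
a = 0: 0+8=8, 0+10=10
a = 9: 9+8=0, 9+10=2
a = 12: 12+8=3, 12+10=5
Distinct residues collected: {0, 2, 3, 5, 8, 10}
|A + B| = 6 (out of 17 total residues).

A + B = {0, 2, 3, 5, 8, 10}


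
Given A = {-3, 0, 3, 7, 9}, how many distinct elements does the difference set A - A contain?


A - A = {a - a' : a, a' ∈ A}; |A| = 5.
Bounds: 2|A|-1 ≤ |A - A| ≤ |A|² - |A| + 1, i.e. 9 ≤ |A - A| ≤ 21.
Note: 0 ∈ A - A always (from a - a). The set is symmetric: if d ∈ A - A then -d ∈ A - A.
Enumerate nonzero differences d = a - a' with a > a' (then include -d):
Positive differences: {2, 3, 4, 6, 7, 9, 10, 12}
Full difference set: {0} ∪ (positive diffs) ∪ (negative diffs).
|A - A| = 1 + 2·8 = 17 (matches direct enumeration: 17).

|A - A| = 17


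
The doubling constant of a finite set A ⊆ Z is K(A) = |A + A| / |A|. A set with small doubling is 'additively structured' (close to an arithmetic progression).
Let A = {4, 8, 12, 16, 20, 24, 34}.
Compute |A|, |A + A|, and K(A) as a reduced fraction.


|A| = 7.
Compute A + A by enumerating all 49 pairs.
A + A = {8, 12, 16, 20, 24, 28, 32, 36, 38, 40, 42, 44, 46, 48, 50, 54, 58, 68}, so |A + A| = 18.
K = |A + A| / |A| = 18/7 (already in lowest terms) ≈ 2.5714.
Reference: AP of size 7 gives K = 13/7 ≈ 1.8571; a fully generic set of size 7 gives K ≈ 4.0000.

|A| = 7, |A + A| = 18, K = 18/7.


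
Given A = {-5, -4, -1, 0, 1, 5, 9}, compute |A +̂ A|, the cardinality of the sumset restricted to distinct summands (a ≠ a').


Restricted sumset: A +̂ A = {a + a' : a ∈ A, a' ∈ A, a ≠ a'}.
Equivalently, take A + A and drop any sum 2a that is achievable ONLY as a + a for a ∈ A (i.e. sums representable only with equal summands).
Enumerate pairs (a, a') with a < a' (symmetric, so each unordered pair gives one sum; this covers all a ≠ a'):
  -5 + -4 = -9
  -5 + -1 = -6
  -5 + 0 = -5
  -5 + 1 = -4
  -5 + 5 = 0
  -5 + 9 = 4
  -4 + -1 = -5
  -4 + 0 = -4
  -4 + 1 = -3
  -4 + 5 = 1
  -4 + 9 = 5
  -1 + 0 = -1
  -1 + 1 = 0
  -1 + 5 = 4
  -1 + 9 = 8
  0 + 1 = 1
  0 + 5 = 5
  0 + 9 = 9
  1 + 5 = 6
  1 + 9 = 10
  5 + 9 = 14
Collected distinct sums: {-9, -6, -5, -4, -3, -1, 0, 1, 4, 5, 6, 8, 9, 10, 14}
|A +̂ A| = 15
(Reference bound: |A +̂ A| ≥ 2|A| - 3 for |A| ≥ 2, with |A| = 7 giving ≥ 11.)

|A +̂ A| = 15


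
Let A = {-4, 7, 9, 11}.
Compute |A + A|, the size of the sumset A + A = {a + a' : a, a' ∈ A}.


A + A = {a + a' : a, a' ∈ A}; |A| = 4.
General bounds: 2|A| - 1 ≤ |A + A| ≤ |A|(|A|+1)/2, i.e. 7 ≤ |A + A| ≤ 10.
Lower bound 2|A|-1 is attained iff A is an arithmetic progression.
Enumerate sums a + a' for a ≤ a' (symmetric, so this suffices):
a = -4: -4+-4=-8, -4+7=3, -4+9=5, -4+11=7
a = 7: 7+7=14, 7+9=16, 7+11=18
a = 9: 9+9=18, 9+11=20
a = 11: 11+11=22
Distinct sums: {-8, 3, 5, 7, 14, 16, 18, 20, 22}
|A + A| = 9

|A + A| = 9


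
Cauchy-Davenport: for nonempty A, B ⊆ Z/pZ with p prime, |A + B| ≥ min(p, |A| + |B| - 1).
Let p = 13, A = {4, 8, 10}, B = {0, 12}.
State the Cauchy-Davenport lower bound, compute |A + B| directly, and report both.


Cauchy-Davenport: |A + B| ≥ min(p, |A| + |B| - 1) for A, B nonempty in Z/pZ.
|A| = 3, |B| = 2, p = 13.
CD lower bound = min(13, 3 + 2 - 1) = min(13, 4) = 4.
Compute A + B mod 13 directly:
a = 4: 4+0=4, 4+12=3
a = 8: 8+0=8, 8+12=7
a = 10: 10+0=10, 10+12=9
A + B = {3, 4, 7, 8, 9, 10}, so |A + B| = 6.
Verify: 6 ≥ 4? Yes ✓.

CD lower bound = 4, actual |A + B| = 6.


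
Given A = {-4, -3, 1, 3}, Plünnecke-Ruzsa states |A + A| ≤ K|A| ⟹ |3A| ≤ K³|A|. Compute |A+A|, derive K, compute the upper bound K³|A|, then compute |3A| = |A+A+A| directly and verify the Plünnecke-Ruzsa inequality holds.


|A| = 4.
Step 1: Compute A + A by enumerating all 16 pairs.
A + A = {-8, -7, -6, -3, -2, -1, 0, 2, 4, 6}, so |A + A| = 10.
Step 2: Doubling constant K = |A + A|/|A| = 10/4 = 10/4 ≈ 2.5000.
Step 3: Plünnecke-Ruzsa gives |3A| ≤ K³·|A| = (2.5000)³ · 4 ≈ 62.5000.
Step 4: Compute 3A = A + A + A directly by enumerating all triples (a,b,c) ∈ A³; |3A| = 18.
Step 5: Check 18 ≤ 62.5000? Yes ✓.

K = 10/4, Plünnecke-Ruzsa bound K³|A| ≈ 62.5000, |3A| = 18, inequality holds.


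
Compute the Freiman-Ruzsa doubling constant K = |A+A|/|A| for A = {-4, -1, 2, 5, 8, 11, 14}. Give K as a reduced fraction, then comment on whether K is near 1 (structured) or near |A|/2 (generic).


|A| = 7.
Compute A + A by enumerating all 49 pairs.
A + A = {-8, -5, -2, 1, 4, 7, 10, 13, 16, 19, 22, 25, 28}, so |A + A| = 13.
K = |A + A| / |A| = 13/7 (already in lowest terms) ≈ 1.8571.
Reference: AP of size 7 gives K = 13/7 ≈ 1.8571; a fully generic set of size 7 gives K ≈ 4.0000.

|A| = 7, |A + A| = 13, K = 13/7.


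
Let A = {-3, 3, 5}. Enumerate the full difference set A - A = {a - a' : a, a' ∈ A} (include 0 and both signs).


A - A = {a - a' : a, a' ∈ A}.
Compute a - a' for each ordered pair (a, a'):
a = -3: -3--3=0, -3-3=-6, -3-5=-8
a = 3: 3--3=6, 3-3=0, 3-5=-2
a = 5: 5--3=8, 5-3=2, 5-5=0
Collecting distinct values (and noting 0 appears from a-a):
A - A = {-8, -6, -2, 0, 2, 6, 8}
|A - A| = 7

A - A = {-8, -6, -2, 0, 2, 6, 8}


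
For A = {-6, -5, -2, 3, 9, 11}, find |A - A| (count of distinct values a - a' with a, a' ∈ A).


A - A = {a - a' : a, a' ∈ A}; |A| = 6.
Bounds: 2|A|-1 ≤ |A - A| ≤ |A|² - |A| + 1, i.e. 11 ≤ |A - A| ≤ 31.
Note: 0 ∈ A - A always (from a - a). The set is symmetric: if d ∈ A - A then -d ∈ A - A.
Enumerate nonzero differences d = a - a' with a > a' (then include -d):
Positive differences: {1, 2, 3, 4, 5, 6, 8, 9, 11, 13, 14, 15, 16, 17}
Full difference set: {0} ∪ (positive diffs) ∪ (negative diffs).
|A - A| = 1 + 2·14 = 29 (matches direct enumeration: 29).

|A - A| = 29


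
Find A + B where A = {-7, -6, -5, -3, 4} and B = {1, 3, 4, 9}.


A + B = {a + b : a ∈ A, b ∈ B}.
Enumerate all |A|·|B| = 5·4 = 20 pairs (a, b) and collect distinct sums.
a = -7: -7+1=-6, -7+3=-4, -7+4=-3, -7+9=2
a = -6: -6+1=-5, -6+3=-3, -6+4=-2, -6+9=3
a = -5: -5+1=-4, -5+3=-2, -5+4=-1, -5+9=4
a = -3: -3+1=-2, -3+3=0, -3+4=1, -3+9=6
a = 4: 4+1=5, 4+3=7, 4+4=8, 4+9=13
Collecting distinct sums: A + B = {-6, -5, -4, -3, -2, -1, 0, 1, 2, 3, 4, 5, 6, 7, 8, 13}
|A + B| = 16

A + B = {-6, -5, -4, -3, -2, -1, 0, 1, 2, 3, 4, 5, 6, 7, 8, 13}
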